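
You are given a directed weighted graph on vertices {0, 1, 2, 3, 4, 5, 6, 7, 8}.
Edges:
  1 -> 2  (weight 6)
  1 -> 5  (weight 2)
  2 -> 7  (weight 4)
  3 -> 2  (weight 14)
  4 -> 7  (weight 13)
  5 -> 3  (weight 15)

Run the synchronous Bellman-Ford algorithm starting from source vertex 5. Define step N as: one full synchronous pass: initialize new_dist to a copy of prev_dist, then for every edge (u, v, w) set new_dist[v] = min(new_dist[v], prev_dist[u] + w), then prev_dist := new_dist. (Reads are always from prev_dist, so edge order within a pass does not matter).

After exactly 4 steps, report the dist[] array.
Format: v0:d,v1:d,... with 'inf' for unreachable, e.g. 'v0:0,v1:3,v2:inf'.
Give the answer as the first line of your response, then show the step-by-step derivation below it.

v0:inf,v1:inf,v2:29,v3:15,v4:inf,v5:0,v6:inf,v7:33,v8:inf

step 1: dist = v0:inf,v1:inf,v2:inf,v3:15,v4:inf,v5:0,v6:inf,v7:inf,v8:inf
step 2: dist = v0:inf,v1:inf,v2:29,v3:15,v4:inf,v5:0,v6:inf,v7:inf,v8:inf
step 3: dist = v0:inf,v1:inf,v2:29,v3:15,v4:inf,v5:0,v6:inf,v7:33,v8:inf
step 4: dist = v0:inf,v1:inf,v2:29,v3:15,v4:inf,v5:0,v6:inf,v7:33,v8:inf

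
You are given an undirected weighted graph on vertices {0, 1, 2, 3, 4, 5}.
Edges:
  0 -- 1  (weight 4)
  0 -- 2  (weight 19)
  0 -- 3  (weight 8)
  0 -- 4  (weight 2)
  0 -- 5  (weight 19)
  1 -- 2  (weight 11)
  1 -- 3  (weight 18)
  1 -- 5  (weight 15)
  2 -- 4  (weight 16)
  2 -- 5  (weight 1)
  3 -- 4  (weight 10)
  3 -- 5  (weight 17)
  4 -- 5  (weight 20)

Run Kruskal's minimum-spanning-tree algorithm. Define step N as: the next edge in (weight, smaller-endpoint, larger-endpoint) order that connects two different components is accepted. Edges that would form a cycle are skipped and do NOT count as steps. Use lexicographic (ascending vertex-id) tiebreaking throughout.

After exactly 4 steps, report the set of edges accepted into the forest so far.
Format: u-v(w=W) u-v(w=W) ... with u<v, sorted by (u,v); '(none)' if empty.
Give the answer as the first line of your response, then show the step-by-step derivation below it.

0-1(w=4) 0-3(w=8) 0-4(w=2) 2-5(w=1)

step 1: add edge 2-5 (w=1); MST = {2-5(w=1)}
step 2: add edge 0-4 (w=2); MST = {0-4(w=2) 2-5(w=1)}
step 3: add edge 0-1 (w=4); MST = {0-1(w=4) 0-4(w=2) 2-5(w=1)}
step 4: add edge 0-3 (w=8); MST = {0-1(w=4) 0-3(w=8) 0-4(w=2) 2-5(w=1)}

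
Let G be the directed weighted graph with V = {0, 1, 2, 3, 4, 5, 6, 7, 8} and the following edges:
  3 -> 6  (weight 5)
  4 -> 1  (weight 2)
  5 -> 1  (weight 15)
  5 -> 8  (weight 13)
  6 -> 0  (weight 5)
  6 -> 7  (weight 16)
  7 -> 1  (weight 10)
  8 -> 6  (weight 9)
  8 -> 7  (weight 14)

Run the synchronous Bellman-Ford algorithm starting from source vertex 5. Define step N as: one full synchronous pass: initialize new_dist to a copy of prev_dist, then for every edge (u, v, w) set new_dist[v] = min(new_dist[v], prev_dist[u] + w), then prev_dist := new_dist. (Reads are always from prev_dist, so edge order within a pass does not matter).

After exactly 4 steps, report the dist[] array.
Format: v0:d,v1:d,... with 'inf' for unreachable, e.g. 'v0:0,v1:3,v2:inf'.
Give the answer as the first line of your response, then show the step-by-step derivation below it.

v0:27,v1:15,v2:inf,v3:inf,v4:inf,v5:0,v6:22,v7:27,v8:13

step 1: dist = v0:inf,v1:15,v2:inf,v3:inf,v4:inf,v5:0,v6:inf,v7:inf,v8:13
step 2: dist = v0:inf,v1:15,v2:inf,v3:inf,v4:inf,v5:0,v6:22,v7:27,v8:13
step 3: dist = v0:27,v1:15,v2:inf,v3:inf,v4:inf,v5:0,v6:22,v7:27,v8:13
step 4: dist = v0:27,v1:15,v2:inf,v3:inf,v4:inf,v5:0,v6:22,v7:27,v8:13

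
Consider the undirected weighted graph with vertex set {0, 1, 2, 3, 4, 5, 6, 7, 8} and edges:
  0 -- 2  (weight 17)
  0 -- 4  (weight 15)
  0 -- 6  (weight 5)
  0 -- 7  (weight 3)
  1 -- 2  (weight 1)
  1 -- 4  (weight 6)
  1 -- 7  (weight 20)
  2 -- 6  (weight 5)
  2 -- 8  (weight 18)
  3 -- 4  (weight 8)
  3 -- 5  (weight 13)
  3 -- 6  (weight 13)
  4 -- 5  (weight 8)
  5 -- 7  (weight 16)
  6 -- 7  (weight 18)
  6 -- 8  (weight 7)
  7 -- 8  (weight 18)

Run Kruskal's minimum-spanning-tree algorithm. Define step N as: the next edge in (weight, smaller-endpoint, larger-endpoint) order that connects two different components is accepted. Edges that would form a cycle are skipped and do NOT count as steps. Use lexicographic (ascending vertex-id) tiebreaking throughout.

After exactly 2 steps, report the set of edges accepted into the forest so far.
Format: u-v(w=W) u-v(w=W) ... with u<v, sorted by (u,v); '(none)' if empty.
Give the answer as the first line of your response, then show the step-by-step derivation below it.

0-7(w=3) 1-2(w=1)

step 1: add edge 1-2 (w=1); MST = {1-2(w=1)}
step 2: add edge 0-7 (w=3); MST = {0-7(w=3) 1-2(w=1)}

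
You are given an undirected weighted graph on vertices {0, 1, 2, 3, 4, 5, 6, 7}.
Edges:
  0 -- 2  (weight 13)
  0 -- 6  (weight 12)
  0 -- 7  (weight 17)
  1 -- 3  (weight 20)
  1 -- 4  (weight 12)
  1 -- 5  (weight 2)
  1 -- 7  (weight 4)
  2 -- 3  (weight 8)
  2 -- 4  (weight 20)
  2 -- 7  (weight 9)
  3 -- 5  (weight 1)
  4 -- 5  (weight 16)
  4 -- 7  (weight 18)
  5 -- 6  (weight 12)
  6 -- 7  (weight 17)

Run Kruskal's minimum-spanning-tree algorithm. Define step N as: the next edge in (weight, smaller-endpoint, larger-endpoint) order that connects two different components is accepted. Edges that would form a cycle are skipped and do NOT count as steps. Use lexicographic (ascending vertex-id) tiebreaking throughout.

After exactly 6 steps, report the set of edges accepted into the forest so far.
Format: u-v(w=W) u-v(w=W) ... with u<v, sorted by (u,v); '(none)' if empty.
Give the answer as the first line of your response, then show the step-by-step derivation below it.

0-6(w=12) 1-4(w=12) 1-5(w=2) 1-7(w=4) 2-3(w=8) 3-5(w=1)

step 1: add edge 3-5 (w=1); MST = {3-5(w=1)}
step 2: add edge 1-5 (w=2); MST = {1-5(w=2) 3-5(w=1)}
step 3: add edge 1-7 (w=4); MST = {1-5(w=2) 1-7(w=4) 3-5(w=1)}
step 4: add edge 2-3 (w=8); MST = {1-5(w=2) 1-7(w=4) 2-3(w=8) 3-5(w=1)}
step 5: add edge 0-6 (w=12); MST = {0-6(w=12) 1-5(w=2) 1-7(w=4) 2-3(w=8) 3-5(w=1)}
step 6: add edge 1-4 (w=12); MST = {0-6(w=12) 1-4(w=12) 1-5(w=2) 1-7(w=4) 2-3(w=8) 3-5(w=1)}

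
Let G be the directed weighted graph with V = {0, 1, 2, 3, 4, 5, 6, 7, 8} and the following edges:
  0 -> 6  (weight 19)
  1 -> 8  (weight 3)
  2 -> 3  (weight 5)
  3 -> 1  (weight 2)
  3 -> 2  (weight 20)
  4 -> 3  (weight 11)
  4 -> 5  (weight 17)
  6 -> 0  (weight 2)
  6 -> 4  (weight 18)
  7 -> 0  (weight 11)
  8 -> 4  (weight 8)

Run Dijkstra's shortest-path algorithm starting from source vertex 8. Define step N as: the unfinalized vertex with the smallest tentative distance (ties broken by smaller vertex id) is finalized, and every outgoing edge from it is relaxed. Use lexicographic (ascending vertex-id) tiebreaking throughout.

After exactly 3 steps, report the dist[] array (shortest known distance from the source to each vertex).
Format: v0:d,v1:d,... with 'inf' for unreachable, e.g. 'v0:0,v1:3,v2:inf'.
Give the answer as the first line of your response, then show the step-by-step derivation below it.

v0:inf,v1:21,v2:39,v3:19,v4:8,v5:25,v6:inf,v7:inf,v8:0

step 1: dist = v0:inf,v1:inf,v2:inf,v3:inf,v4:8,v5:inf,v6:inf,v7:inf,v8:0
step 2: dist = v0:inf,v1:inf,v2:inf,v3:19,v4:8,v5:25,v6:inf,v7:inf,v8:0
step 3: dist = v0:inf,v1:21,v2:39,v3:19,v4:8,v5:25,v6:inf,v7:inf,v8:0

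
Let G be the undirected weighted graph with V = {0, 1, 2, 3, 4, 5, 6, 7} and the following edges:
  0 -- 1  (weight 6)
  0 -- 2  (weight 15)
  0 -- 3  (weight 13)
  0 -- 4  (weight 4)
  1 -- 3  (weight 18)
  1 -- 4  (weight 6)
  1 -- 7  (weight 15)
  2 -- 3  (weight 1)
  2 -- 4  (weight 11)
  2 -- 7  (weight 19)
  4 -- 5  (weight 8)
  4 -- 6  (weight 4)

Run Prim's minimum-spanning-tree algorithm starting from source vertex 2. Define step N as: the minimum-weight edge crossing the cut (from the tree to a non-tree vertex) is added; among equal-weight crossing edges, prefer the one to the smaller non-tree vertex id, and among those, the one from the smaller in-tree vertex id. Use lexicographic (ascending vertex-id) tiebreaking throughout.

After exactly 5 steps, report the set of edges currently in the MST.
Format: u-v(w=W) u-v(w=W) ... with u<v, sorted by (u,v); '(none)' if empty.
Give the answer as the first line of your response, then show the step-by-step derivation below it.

0-1(w=6) 0-4(w=4) 2-3(w=1) 2-4(w=11) 4-6(w=4)

step 1: add edge 2-3 (w=1); MST = {2-3(w=1)}
step 2: add edge 2-4 (w=11); MST = {2-3(w=1) 2-4(w=11)}
step 3: add edge 0-4 (w=4); MST = {0-4(w=4) 2-3(w=1) 2-4(w=11)}
step 4: add edge 4-6 (w=4); MST = {0-4(w=4) 2-3(w=1) 2-4(w=11) 4-6(w=4)}
step 5: add edge 0-1 (w=6); MST = {0-1(w=6) 0-4(w=4) 2-3(w=1) 2-4(w=11) 4-6(w=4)}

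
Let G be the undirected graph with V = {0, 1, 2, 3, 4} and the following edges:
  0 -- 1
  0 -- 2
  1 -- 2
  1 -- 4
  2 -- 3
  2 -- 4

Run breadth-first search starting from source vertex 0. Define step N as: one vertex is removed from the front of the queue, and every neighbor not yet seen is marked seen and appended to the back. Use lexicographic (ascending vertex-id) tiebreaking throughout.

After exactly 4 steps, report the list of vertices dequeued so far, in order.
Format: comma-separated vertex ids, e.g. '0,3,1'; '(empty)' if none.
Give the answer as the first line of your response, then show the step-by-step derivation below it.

0,1,2,4

step 1: dequeue 0; queue=[1,2]; order=0
step 2: dequeue 1; queue=[2,4]; order=0,1
step 3: dequeue 2; queue=[4,3]; order=0,1,2
step 4: dequeue 4; queue=[3]; order=0,1,2,4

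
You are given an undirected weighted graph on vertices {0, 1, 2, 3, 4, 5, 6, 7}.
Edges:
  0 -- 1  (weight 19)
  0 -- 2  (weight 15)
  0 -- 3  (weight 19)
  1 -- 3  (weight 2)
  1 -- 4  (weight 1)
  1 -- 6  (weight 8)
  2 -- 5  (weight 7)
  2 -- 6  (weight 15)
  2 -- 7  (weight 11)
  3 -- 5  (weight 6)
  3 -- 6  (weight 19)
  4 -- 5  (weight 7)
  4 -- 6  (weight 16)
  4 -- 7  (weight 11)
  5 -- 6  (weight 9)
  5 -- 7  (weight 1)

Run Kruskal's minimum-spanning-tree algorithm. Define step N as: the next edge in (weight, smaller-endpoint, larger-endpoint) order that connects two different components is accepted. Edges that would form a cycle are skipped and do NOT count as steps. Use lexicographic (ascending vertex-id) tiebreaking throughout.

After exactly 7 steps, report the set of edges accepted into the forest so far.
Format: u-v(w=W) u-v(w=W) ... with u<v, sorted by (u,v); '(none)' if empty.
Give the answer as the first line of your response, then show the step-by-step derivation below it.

0-2(w=15) 1-3(w=2) 1-4(w=1) 1-6(w=8) 2-5(w=7) 3-5(w=6) 5-7(w=1)

step 1: add edge 1-4 (w=1); MST = {1-4(w=1)}
step 2: add edge 5-7 (w=1); MST = {1-4(w=1) 5-7(w=1)}
step 3: add edge 1-3 (w=2); MST = {1-3(w=2) 1-4(w=1) 5-7(w=1)}
step 4: add edge 3-5 (w=6); MST = {1-3(w=2) 1-4(w=1) 3-5(w=6) 5-7(w=1)}
step 5: add edge 2-5 (w=7); MST = {1-3(w=2) 1-4(w=1) 2-5(w=7) 3-5(w=6) 5-7(w=1)}
step 6: add edge 1-6 (w=8); MST = {1-3(w=2) 1-4(w=1) 1-6(w=8) 2-5(w=7) 3-5(w=6) 5-7(w=1)}
step 7: add edge 0-2 (w=15); MST = {0-2(w=15) 1-3(w=2) 1-4(w=1) 1-6(w=8) 2-5(w=7) 3-5(w=6) 5-7(w=1)}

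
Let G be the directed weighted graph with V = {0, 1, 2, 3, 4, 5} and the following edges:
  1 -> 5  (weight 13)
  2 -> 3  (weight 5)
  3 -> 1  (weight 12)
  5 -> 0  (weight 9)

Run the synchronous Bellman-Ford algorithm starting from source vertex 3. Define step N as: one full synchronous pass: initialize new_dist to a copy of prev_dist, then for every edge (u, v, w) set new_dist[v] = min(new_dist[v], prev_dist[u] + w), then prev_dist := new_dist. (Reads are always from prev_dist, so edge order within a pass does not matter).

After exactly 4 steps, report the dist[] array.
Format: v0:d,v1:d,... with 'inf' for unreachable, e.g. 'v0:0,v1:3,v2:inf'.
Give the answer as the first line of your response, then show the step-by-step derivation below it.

v0:34,v1:12,v2:inf,v3:0,v4:inf,v5:25

step 1: dist = v0:inf,v1:12,v2:inf,v3:0,v4:inf,v5:inf
step 2: dist = v0:inf,v1:12,v2:inf,v3:0,v4:inf,v5:25
step 3: dist = v0:34,v1:12,v2:inf,v3:0,v4:inf,v5:25
step 4: dist = v0:34,v1:12,v2:inf,v3:0,v4:inf,v5:25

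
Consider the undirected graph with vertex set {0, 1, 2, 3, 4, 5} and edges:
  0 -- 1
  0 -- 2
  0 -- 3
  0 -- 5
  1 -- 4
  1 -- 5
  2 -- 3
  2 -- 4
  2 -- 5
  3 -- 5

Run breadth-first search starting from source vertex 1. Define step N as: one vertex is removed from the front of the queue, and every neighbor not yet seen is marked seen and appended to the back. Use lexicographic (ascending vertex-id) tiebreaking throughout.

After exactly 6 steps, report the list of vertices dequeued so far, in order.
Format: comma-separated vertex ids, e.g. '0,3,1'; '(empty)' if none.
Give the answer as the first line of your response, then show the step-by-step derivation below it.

1,0,4,5,2,3

step 1: dequeue 1; queue=[0,4,5]; order=1
step 2: dequeue 0; queue=[4,5,2,3]; order=1,0
step 3: dequeue 4; queue=[5,2,3]; order=1,0,4
step 4: dequeue 5; queue=[2,3]; order=1,0,4,5
step 5: dequeue 2; queue=[3]; order=1,0,4,5,2
step 6: dequeue 3; queue=[(empty)]; order=1,0,4,5,2,3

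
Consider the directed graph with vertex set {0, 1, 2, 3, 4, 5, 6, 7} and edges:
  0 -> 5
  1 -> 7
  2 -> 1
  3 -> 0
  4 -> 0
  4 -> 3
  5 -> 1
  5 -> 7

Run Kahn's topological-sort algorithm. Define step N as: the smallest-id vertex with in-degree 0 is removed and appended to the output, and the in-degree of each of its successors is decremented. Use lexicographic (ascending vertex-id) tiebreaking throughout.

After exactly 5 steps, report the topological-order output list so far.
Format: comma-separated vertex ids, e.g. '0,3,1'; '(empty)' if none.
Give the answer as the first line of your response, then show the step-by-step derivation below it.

2,4,3,0,5

step 1: output 2; order=[2]; indeg=(2,1,0,1,0,1,0,2)
step 2: output 4; order=[2,4]; indeg=(1,1,0,0,0,1,0,2)
step 3: output 3; order=[2,4,3]; indeg=(0,1,0,0,0,1,0,2)
step 4: output 0; order=[2,4,3,0]; indeg=(0,1,0,0,0,0,0,2)
step 5: output 5; order=[2,4,3,0,5]; indeg=(0,0,0,0,0,0,0,1)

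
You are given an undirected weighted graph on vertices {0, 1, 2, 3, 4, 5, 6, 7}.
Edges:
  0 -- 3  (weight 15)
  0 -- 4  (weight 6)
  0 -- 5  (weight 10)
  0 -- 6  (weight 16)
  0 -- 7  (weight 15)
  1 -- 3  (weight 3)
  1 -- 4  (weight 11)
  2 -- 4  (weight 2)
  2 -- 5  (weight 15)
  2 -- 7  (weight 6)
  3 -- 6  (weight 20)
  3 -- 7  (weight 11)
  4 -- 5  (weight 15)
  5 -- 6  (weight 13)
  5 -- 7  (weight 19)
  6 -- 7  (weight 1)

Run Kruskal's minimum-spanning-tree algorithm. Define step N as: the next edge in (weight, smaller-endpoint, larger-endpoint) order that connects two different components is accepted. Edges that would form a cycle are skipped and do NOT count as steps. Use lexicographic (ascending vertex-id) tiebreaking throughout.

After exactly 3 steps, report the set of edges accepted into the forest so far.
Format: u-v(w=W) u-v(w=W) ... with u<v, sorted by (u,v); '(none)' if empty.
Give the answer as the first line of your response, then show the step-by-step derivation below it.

1-3(w=3) 2-4(w=2) 6-7(w=1)

step 1: add edge 6-7 (w=1); MST = {6-7(w=1)}
step 2: add edge 2-4 (w=2); MST = {2-4(w=2) 6-7(w=1)}
step 3: add edge 1-3 (w=3); MST = {1-3(w=3) 2-4(w=2) 6-7(w=1)}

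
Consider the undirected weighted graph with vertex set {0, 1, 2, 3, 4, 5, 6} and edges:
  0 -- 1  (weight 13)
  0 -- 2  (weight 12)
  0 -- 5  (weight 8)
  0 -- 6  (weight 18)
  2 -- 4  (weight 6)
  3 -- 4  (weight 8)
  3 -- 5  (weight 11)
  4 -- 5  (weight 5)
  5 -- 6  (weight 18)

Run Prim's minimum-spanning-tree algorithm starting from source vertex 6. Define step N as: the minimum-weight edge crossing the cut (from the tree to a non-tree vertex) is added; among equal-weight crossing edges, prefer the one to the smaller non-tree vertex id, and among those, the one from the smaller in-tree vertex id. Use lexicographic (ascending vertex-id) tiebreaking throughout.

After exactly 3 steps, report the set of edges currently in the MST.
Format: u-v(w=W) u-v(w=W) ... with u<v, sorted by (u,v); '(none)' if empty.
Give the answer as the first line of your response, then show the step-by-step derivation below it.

0-5(w=8) 0-6(w=18) 4-5(w=5)

step 1: add edge 0-6 (w=18); MST = {0-6(w=18)}
step 2: add edge 0-5 (w=8); MST = {0-5(w=8) 0-6(w=18)}
step 3: add edge 4-5 (w=5); MST = {0-5(w=8) 0-6(w=18) 4-5(w=5)}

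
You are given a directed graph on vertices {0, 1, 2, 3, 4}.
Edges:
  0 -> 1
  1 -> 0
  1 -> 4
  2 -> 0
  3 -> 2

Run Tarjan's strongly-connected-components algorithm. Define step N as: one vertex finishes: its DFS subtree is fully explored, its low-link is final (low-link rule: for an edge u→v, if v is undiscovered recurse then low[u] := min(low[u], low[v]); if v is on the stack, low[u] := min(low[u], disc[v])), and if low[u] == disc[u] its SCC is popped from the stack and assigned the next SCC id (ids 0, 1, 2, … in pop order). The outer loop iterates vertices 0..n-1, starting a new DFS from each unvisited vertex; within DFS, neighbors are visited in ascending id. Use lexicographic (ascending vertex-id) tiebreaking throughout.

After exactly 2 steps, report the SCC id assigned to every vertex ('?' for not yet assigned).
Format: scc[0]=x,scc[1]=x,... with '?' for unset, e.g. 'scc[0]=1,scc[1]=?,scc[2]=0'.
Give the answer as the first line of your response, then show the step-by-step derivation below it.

scc[0]=?,scc[1]=?,scc[2]=?,scc[3]=?,scc[4]=0

step 1: low=(low[0]=0,low[1]=0,low[2]=?,low[3]=?,low[4]=2); scc=(scc[0]=?,scc[1]=?,scc[2]=?,scc[3]=?,scc[4]=0)
step 2: low=(low[0]=0,low[1]=0,low[2]=?,low[3]=?,low[4]=2); scc=(scc[0]=?,scc[1]=?,scc[2]=?,scc[3]=?,scc[4]=0)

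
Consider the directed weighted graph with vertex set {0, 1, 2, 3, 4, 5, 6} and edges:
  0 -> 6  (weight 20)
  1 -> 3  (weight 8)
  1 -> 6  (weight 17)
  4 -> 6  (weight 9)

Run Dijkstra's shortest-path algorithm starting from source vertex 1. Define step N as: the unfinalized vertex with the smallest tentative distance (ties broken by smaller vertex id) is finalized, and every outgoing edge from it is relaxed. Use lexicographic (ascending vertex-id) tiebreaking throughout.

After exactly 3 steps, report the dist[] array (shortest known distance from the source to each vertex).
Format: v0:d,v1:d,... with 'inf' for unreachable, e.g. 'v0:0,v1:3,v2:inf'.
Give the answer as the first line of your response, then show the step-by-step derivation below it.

v0:inf,v1:0,v2:inf,v3:8,v4:inf,v5:inf,v6:17

step 1: dist = v0:inf,v1:0,v2:inf,v3:8,v4:inf,v5:inf,v6:17
step 2: dist = v0:inf,v1:0,v2:inf,v3:8,v4:inf,v5:inf,v6:17
step 3: dist = v0:inf,v1:0,v2:inf,v3:8,v4:inf,v5:inf,v6:17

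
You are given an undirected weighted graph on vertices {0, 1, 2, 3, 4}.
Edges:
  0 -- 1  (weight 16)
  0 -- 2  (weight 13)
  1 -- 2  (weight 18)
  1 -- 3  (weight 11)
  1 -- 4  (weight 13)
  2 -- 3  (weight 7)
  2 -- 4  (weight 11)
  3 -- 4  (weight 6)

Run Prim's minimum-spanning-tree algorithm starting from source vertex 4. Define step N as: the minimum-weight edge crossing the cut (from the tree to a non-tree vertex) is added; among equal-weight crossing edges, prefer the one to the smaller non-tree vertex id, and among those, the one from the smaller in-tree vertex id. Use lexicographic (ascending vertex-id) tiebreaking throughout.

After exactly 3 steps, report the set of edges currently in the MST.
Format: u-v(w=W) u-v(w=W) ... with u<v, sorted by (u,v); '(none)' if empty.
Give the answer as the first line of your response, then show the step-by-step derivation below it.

1-3(w=11) 2-3(w=7) 3-4(w=6)

step 1: add edge 3-4 (w=6); MST = {3-4(w=6)}
step 2: add edge 2-3 (w=7); MST = {2-3(w=7) 3-4(w=6)}
step 3: add edge 1-3 (w=11); MST = {1-3(w=11) 2-3(w=7) 3-4(w=6)}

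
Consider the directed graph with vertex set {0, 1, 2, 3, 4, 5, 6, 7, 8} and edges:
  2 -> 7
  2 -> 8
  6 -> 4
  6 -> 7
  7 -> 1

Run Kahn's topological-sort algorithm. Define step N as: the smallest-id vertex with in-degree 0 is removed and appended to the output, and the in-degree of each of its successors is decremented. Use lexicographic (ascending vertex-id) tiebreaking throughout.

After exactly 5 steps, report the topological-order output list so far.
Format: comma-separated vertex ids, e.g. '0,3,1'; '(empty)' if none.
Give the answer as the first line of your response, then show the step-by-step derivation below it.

0,2,3,5,6

step 1: output 0; order=[0]; indeg=(0,1,0,0,1,0,0,2,1)
step 2: output 2; order=[0,2]; indeg=(0,1,0,0,1,0,0,1,0)
step 3: output 3; order=[0,2,3]; indeg=(0,1,0,0,1,0,0,1,0)
step 4: output 5; order=[0,2,3,5]; indeg=(0,1,0,0,1,0,0,1,0)
step 5: output 6; order=[0,2,3,5,6]; indeg=(0,1,0,0,0,0,0,0,0)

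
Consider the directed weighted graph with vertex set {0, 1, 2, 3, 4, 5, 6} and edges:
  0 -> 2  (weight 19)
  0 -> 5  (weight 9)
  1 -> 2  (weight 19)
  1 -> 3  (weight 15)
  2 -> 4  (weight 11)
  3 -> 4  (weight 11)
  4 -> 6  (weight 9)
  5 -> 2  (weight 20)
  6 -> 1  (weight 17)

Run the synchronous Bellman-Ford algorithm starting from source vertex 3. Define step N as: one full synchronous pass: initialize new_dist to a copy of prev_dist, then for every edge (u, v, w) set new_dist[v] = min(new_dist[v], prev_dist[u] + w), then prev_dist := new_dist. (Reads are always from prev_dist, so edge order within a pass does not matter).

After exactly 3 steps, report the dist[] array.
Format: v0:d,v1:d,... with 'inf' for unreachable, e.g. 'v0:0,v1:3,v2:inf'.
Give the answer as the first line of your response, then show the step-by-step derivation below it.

v0:inf,v1:37,v2:inf,v3:0,v4:11,v5:inf,v6:20

step 1: dist = v0:inf,v1:inf,v2:inf,v3:0,v4:11,v5:inf,v6:inf
step 2: dist = v0:inf,v1:inf,v2:inf,v3:0,v4:11,v5:inf,v6:20
step 3: dist = v0:inf,v1:37,v2:inf,v3:0,v4:11,v5:inf,v6:20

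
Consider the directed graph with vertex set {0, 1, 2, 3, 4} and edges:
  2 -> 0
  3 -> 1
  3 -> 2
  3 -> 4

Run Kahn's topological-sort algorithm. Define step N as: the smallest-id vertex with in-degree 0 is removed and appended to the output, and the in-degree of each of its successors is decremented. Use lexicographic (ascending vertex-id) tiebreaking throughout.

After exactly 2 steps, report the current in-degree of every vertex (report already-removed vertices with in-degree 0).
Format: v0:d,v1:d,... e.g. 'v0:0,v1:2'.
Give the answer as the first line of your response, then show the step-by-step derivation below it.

v0:1,v1:0,v2:0,v3:0,v4:0

step 1: output 3; order=[3]; indeg=(1,0,0,0,0)
step 2: output 1; order=[3,1]; indeg=(1,0,0,0,0)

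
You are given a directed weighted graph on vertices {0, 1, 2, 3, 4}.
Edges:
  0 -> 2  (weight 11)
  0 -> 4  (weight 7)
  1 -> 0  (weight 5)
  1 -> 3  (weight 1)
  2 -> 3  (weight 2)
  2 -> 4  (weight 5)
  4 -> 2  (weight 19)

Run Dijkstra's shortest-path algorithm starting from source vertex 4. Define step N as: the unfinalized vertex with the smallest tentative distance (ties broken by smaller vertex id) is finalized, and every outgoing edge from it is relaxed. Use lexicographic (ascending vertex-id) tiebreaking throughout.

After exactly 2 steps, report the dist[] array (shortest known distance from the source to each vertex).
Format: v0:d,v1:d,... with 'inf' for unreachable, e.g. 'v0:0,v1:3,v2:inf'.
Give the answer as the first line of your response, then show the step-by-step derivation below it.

v0:inf,v1:inf,v2:19,v3:21,v4:0

step 1: dist = v0:inf,v1:inf,v2:19,v3:inf,v4:0
step 2: dist = v0:inf,v1:inf,v2:19,v3:21,v4:0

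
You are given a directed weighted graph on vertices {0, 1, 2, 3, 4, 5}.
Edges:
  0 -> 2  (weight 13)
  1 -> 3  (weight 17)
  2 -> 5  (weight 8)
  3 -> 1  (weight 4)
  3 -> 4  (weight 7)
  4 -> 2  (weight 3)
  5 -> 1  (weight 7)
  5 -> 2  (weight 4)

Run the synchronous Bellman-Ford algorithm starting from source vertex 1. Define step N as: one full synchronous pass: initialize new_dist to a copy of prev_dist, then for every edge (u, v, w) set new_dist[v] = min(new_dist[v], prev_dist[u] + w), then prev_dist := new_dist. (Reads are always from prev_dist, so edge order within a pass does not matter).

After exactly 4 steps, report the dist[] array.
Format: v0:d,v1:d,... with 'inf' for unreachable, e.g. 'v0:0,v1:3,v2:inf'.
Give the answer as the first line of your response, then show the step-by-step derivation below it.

v0:inf,v1:0,v2:27,v3:17,v4:24,v5:35

step 1: dist = v0:inf,v1:0,v2:inf,v3:17,v4:inf,v5:inf
step 2: dist = v0:inf,v1:0,v2:inf,v3:17,v4:24,v5:inf
step 3: dist = v0:inf,v1:0,v2:27,v3:17,v4:24,v5:inf
step 4: dist = v0:inf,v1:0,v2:27,v3:17,v4:24,v5:35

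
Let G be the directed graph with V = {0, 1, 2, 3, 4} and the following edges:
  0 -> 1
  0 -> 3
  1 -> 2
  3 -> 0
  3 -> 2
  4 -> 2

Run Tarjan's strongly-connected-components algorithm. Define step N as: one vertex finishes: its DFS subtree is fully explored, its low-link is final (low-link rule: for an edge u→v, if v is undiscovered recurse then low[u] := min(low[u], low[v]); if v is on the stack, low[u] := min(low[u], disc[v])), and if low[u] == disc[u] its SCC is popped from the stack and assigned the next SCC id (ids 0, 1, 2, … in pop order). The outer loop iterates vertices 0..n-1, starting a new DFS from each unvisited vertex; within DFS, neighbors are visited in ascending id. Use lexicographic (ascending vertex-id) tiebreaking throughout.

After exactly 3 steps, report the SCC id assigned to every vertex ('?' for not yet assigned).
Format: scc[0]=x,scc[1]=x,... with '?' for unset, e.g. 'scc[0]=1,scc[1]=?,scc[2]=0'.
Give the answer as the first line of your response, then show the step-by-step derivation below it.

scc[0]=?,scc[1]=1,scc[2]=0,scc[3]=?,scc[4]=?

step 1: low=(low[0]=0,low[1]=1,low[2]=2,low[3]=?,low[4]=?); scc=(scc[0]=?,scc[1]=?,scc[2]=0,scc[3]=?,scc[4]=?)
step 2: low=(low[0]=0,low[1]=1,low[2]=2,low[3]=?,low[4]=?); scc=(scc[0]=?,scc[1]=1,scc[2]=0,scc[3]=?,scc[4]=?)
step 3: low=(low[0]=0,low[1]=1,low[2]=2,low[3]=0,low[4]=?); scc=(scc[0]=?,scc[1]=1,scc[2]=0,scc[3]=?,scc[4]=?)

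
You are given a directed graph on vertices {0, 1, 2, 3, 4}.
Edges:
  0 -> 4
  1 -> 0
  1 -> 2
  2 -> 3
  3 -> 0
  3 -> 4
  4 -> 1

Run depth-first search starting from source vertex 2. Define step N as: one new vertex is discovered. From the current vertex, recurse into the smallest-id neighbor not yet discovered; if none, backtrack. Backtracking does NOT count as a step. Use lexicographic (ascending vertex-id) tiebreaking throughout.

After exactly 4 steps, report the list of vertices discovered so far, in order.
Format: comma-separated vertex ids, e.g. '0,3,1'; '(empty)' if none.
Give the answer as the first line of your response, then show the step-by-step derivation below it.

2,3,0,4

step 1: discover 2; path=2; order=2
step 2: discover 3; path=2>3; order=2,3
step 3: discover 0; path=2>3>0; order=2,3,0
step 4: discover 4; path=2>3>0>4; order=2,3,0,4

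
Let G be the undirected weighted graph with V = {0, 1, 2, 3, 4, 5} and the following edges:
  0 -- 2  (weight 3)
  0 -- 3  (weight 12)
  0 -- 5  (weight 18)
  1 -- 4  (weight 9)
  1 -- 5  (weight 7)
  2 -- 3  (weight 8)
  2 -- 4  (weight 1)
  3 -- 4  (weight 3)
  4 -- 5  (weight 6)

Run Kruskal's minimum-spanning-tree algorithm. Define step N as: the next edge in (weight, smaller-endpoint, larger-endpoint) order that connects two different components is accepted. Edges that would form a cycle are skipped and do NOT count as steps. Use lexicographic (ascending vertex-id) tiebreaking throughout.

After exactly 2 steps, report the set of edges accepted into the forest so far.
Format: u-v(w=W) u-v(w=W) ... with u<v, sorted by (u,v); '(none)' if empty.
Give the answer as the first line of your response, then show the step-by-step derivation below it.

0-2(w=3) 2-4(w=1)

step 1: add edge 2-4 (w=1); MST = {2-4(w=1)}
step 2: add edge 0-2 (w=3); MST = {0-2(w=3) 2-4(w=1)}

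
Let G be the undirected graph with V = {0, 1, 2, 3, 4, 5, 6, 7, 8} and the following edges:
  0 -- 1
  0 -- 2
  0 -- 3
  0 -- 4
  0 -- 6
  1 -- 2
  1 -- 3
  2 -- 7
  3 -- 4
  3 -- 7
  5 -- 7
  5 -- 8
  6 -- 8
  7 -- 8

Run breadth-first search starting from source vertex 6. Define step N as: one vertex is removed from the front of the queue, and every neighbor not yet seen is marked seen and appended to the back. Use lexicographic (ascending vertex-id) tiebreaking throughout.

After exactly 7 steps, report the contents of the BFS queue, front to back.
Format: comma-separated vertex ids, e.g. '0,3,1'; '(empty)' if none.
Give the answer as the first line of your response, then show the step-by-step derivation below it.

5,7

step 1: dequeue 6; queue=[0,8]; order=6
step 2: dequeue 0; queue=[8,1,2,3,4]; order=6,0
step 3: dequeue 8; queue=[1,2,3,4,5,7]; order=6,0,8
step 4: dequeue 1; queue=[2,3,4,5,7]; order=6,0,8,1
step 5: dequeue 2; queue=[3,4,5,7]; order=6,0,8,1,2
step 6: dequeue 3; queue=[4,5,7]; order=6,0,8,1,2,3
step 7: dequeue 4; queue=[5,7]; order=6,0,8,1,2,3,4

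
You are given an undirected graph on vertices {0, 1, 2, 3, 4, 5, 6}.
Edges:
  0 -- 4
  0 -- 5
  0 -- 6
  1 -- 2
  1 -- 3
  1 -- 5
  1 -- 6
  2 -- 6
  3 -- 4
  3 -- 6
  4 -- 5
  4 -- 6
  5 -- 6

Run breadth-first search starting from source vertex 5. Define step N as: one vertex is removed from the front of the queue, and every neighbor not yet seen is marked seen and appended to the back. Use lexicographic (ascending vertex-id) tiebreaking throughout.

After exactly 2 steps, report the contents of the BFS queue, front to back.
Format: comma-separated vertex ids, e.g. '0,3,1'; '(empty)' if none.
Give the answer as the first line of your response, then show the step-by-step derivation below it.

1,4,6

step 1: dequeue 5; queue=[0,1,4,6]; order=5
step 2: dequeue 0; queue=[1,4,6]; order=5,0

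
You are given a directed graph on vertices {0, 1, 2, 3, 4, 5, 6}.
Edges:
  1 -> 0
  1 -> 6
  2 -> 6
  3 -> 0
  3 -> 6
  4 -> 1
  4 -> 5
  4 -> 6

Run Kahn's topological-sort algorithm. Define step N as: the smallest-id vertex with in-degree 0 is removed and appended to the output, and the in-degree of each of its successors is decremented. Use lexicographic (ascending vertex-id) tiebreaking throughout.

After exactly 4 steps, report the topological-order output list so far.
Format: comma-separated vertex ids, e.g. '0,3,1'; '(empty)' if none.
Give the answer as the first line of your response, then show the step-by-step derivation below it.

2,3,4,1

step 1: output 2; order=[2]; indeg=(2,1,0,0,0,1,3)
step 2: output 3; order=[2,3]; indeg=(1,1,0,0,0,1,2)
step 3: output 4; order=[2,3,4]; indeg=(1,0,0,0,0,0,1)
step 4: output 1; order=[2,3,4,1]; indeg=(0,0,0,0,0,0,0)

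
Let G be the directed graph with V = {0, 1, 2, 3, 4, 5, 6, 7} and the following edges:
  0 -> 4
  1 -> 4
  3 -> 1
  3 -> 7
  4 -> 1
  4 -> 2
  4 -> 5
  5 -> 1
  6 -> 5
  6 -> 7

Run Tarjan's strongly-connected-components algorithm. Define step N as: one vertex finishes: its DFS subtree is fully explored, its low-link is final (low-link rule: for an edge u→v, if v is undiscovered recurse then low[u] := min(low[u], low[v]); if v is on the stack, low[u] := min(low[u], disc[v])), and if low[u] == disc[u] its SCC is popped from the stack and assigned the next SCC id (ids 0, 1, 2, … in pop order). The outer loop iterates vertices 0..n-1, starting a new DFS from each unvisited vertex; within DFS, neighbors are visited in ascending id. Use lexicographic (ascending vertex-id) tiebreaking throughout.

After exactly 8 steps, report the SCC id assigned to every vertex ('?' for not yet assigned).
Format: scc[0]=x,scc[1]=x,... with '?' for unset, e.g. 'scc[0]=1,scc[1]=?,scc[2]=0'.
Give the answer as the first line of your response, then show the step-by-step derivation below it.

scc[0]=2,scc[1]=1,scc[2]=0,scc[3]=4,scc[4]=1,scc[5]=1,scc[6]=5,scc[7]=3

step 1: low=(low[0]=0,low[1]=1,low[2]=?,low[3]=?,low[4]=1,low[5]=?,low[6]=?,low[7]=?); scc=(scc[0]=?,scc[1]=?,scc[2]=?,scc[3]=?,scc[4]=?,scc[5]=?,scc[6]=?,scc[7]=?)
step 2: low=(low[0]=0,low[1]=1,low[2]=3,low[3]=?,low[4]=1,low[5]=?,low[6]=?,low[7]=?); scc=(scc[0]=?,scc[1]=?,scc[2]=0,scc[3]=?,scc[4]=?,scc[5]=?,scc[6]=?,scc[7]=?)
step 3: low=(low[0]=0,low[1]=1,low[2]=3,low[3]=?,low[4]=1,low[5]=2,low[6]=?,low[7]=?); scc=(scc[0]=?,scc[1]=?,scc[2]=0,scc[3]=?,scc[4]=?,scc[5]=?,scc[6]=?,scc[7]=?)
step 4: low=(low[0]=0,low[1]=1,low[2]=3,low[3]=?,low[4]=1,low[5]=2,low[6]=?,low[7]=?); scc=(scc[0]=?,scc[1]=1,scc[2]=0,scc[3]=?,scc[4]=1,scc[5]=1,scc[6]=?,scc[7]=?)
step 5: low=(low[0]=0,low[1]=1,low[2]=3,low[3]=?,low[4]=1,low[5]=2,low[6]=?,low[7]=?); scc=(scc[0]=2,scc[1]=1,scc[2]=0,scc[3]=?,scc[4]=1,scc[5]=1,scc[6]=?,scc[7]=?)
step 6: low=(low[0]=0,low[1]=1,low[2]=3,low[3]=5,low[4]=1,low[5]=2,low[6]=?,low[7]=6); scc=(scc[0]=2,scc[1]=1,scc[2]=0,scc[3]=?,scc[4]=1,scc[5]=1,scc[6]=?,scc[7]=3)
step 7: low=(low[0]=0,low[1]=1,low[2]=3,low[3]=5,low[4]=1,low[5]=2,low[6]=?,low[7]=6); scc=(scc[0]=2,scc[1]=1,scc[2]=0,scc[3]=4,scc[4]=1,scc[5]=1,scc[6]=?,scc[7]=3)
step 8: low=(low[0]=0,low[1]=1,low[2]=3,low[3]=5,low[4]=1,low[5]=2,low[6]=7,low[7]=6); scc=(scc[0]=2,scc[1]=1,scc[2]=0,scc[3]=4,scc[4]=1,scc[5]=1,scc[6]=5,scc[7]=3)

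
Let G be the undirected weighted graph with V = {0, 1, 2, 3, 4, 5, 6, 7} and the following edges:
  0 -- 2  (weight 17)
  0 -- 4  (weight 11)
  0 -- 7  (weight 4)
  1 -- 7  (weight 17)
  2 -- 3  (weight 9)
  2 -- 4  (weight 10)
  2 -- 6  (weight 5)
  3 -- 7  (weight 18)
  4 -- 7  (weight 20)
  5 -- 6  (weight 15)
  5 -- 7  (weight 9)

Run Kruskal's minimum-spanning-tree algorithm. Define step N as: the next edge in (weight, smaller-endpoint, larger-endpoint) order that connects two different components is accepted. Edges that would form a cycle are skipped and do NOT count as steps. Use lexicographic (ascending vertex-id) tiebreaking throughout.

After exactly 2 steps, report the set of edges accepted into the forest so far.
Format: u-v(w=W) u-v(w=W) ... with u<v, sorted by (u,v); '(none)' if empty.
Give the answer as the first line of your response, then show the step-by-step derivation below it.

0-7(w=4) 2-6(w=5)

step 1: add edge 0-7 (w=4); MST = {0-7(w=4)}
step 2: add edge 2-6 (w=5); MST = {0-7(w=4) 2-6(w=5)}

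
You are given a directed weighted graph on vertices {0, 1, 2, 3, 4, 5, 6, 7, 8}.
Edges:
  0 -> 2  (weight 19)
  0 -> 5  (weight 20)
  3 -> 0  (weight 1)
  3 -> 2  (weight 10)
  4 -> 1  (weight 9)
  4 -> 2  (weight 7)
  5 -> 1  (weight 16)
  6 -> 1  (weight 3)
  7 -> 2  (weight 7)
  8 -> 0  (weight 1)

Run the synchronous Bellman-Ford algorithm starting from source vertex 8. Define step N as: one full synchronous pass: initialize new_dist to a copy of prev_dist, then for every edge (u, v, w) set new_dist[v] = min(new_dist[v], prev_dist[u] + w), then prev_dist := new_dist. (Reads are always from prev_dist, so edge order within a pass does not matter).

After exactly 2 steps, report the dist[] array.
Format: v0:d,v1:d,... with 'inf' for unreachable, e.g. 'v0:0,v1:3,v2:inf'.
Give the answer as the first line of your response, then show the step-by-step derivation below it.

v0:1,v1:inf,v2:20,v3:inf,v4:inf,v5:21,v6:inf,v7:inf,v8:0

step 1: dist = v0:1,v1:inf,v2:inf,v3:inf,v4:inf,v5:inf,v6:inf,v7:inf,v8:0
step 2: dist = v0:1,v1:inf,v2:20,v3:inf,v4:inf,v5:21,v6:inf,v7:inf,v8:0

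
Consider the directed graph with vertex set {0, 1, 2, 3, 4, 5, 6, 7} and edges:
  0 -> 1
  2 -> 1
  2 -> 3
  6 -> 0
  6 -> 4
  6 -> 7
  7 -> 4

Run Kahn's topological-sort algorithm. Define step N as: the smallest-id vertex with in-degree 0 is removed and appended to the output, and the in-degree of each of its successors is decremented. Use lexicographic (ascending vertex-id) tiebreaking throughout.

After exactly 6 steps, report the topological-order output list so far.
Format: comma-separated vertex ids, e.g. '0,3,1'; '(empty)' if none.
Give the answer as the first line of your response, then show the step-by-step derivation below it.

2,3,5,6,0,1

step 1: output 2; order=[2]; indeg=(1,1,0,0,2,0,0,1)
step 2: output 3; order=[2,3]; indeg=(1,1,0,0,2,0,0,1)
step 3: output 5; order=[2,3,5]; indeg=(1,1,0,0,2,0,0,1)
step 4: output 6; order=[2,3,5,6]; indeg=(0,1,0,0,1,0,0,0)
step 5: output 0; order=[2,3,5,6,0]; indeg=(0,0,0,0,1,0,0,0)
step 6: output 1; order=[2,3,5,6,0,1]; indeg=(0,0,0,0,1,0,0,0)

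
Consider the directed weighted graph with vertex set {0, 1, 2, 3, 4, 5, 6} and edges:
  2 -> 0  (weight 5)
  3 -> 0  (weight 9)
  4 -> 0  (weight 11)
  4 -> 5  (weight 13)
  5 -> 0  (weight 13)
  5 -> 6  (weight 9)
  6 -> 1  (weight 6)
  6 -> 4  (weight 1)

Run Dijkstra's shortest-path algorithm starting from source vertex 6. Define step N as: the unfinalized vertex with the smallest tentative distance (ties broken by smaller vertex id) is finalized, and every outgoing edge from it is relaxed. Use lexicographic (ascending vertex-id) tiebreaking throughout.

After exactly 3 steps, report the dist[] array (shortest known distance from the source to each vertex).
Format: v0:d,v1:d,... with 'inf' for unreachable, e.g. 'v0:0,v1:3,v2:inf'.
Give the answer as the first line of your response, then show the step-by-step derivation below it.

v0:12,v1:6,v2:inf,v3:inf,v4:1,v5:14,v6:0

step 1: dist = v0:inf,v1:6,v2:inf,v3:inf,v4:1,v5:inf,v6:0
step 2: dist = v0:12,v1:6,v2:inf,v3:inf,v4:1,v5:14,v6:0
step 3: dist = v0:12,v1:6,v2:inf,v3:inf,v4:1,v5:14,v6:0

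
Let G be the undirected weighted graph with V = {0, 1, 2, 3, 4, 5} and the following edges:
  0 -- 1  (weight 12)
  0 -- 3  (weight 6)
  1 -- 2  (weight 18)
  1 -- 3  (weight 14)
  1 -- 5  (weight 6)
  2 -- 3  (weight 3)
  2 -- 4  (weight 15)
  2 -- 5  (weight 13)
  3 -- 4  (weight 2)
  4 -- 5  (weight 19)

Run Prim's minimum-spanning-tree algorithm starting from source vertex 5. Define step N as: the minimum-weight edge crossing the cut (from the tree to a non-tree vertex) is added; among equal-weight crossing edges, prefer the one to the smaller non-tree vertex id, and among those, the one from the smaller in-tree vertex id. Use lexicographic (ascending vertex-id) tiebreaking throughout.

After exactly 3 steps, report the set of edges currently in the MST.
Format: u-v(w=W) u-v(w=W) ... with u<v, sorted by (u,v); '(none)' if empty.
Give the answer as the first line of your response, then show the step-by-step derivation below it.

0-1(w=12) 0-3(w=6) 1-5(w=6)

step 1: add edge 1-5 (w=6); MST = {1-5(w=6)}
step 2: add edge 0-1 (w=12); MST = {0-1(w=12) 1-5(w=6)}
step 3: add edge 0-3 (w=6); MST = {0-1(w=12) 0-3(w=6) 1-5(w=6)}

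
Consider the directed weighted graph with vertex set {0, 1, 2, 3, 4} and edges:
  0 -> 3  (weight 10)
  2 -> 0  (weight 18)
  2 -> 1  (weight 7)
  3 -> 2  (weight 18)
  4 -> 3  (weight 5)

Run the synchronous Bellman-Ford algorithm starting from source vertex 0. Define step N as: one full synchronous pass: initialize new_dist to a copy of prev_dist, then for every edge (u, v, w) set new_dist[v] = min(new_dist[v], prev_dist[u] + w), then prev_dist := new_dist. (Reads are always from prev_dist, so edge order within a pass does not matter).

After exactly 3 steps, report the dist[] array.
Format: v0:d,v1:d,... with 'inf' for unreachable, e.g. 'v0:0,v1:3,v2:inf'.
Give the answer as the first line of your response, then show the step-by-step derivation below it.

v0:0,v1:35,v2:28,v3:10,v4:inf

step 1: dist = v0:0,v1:inf,v2:inf,v3:10,v4:inf
step 2: dist = v0:0,v1:inf,v2:28,v3:10,v4:inf
step 3: dist = v0:0,v1:35,v2:28,v3:10,v4:inf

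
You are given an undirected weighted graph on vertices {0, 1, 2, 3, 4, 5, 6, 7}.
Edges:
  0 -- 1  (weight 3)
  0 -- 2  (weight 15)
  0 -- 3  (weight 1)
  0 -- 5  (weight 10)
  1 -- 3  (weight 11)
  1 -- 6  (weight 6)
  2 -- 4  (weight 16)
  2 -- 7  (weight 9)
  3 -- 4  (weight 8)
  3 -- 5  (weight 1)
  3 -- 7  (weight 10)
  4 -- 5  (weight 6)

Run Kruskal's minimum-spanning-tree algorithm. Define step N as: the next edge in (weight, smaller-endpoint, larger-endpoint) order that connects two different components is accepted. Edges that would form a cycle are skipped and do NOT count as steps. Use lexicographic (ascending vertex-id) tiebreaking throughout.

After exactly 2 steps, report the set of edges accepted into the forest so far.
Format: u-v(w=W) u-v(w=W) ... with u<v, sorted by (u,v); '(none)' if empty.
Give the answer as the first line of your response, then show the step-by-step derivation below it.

0-3(w=1) 3-5(w=1)

step 1: add edge 0-3 (w=1); MST = {0-3(w=1)}
step 2: add edge 3-5 (w=1); MST = {0-3(w=1) 3-5(w=1)}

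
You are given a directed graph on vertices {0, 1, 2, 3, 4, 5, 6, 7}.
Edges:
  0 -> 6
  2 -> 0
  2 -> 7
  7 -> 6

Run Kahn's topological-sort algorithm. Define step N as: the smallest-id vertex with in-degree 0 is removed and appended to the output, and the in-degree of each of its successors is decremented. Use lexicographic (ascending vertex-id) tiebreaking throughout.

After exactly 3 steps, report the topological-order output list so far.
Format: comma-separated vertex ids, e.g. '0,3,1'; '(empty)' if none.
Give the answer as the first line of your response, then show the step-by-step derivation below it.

1,2,0

step 1: output 1; order=[1]; indeg=(1,0,0,0,0,0,2,1)
step 2: output 2; order=[1,2]; indeg=(0,0,0,0,0,0,2,0)
step 3: output 0; order=[1,2,0]; indeg=(0,0,0,0,0,0,1,0)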